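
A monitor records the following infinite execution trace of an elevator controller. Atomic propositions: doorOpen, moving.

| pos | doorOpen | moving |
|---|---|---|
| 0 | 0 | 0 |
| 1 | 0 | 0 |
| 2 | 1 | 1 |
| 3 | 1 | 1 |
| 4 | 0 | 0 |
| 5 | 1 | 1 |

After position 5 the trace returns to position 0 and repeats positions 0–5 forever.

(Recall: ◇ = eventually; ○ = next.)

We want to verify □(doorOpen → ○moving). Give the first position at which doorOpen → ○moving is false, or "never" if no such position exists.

3

Check doorOpen → ○moving at each position in order: 0 ✓, 1 ✓, 2 ✓.
At position 3 the labels are {doorOpen, moving} and the next position 4 has {}, so doorOpen → ○moving is false there. This is the first violation.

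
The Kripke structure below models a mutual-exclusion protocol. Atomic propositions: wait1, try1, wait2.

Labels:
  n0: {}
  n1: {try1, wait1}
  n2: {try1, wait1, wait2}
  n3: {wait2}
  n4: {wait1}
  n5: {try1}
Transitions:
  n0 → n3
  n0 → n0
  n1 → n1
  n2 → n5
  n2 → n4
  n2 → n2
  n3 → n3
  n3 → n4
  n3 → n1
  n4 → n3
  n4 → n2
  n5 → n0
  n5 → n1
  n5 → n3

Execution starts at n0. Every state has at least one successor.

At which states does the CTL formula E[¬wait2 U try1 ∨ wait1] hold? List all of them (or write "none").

States satisfying ¬wait2: {n0, n1, n4, n5}.
States satisfying try1 ∨ wait1: {n1, n2, n4, n5}.
States satisfying E[¬wait2 U try1 ∨ wait1]: {n1, n2, n4, n5}.

{n1, n2, n4, n5}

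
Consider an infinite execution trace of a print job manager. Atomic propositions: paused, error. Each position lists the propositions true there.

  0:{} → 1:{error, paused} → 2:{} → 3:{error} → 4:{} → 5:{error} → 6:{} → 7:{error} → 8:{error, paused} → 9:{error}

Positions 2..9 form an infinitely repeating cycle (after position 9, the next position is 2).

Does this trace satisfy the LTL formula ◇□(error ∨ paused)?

□(error ∨ paused) is false at every position 0..9, so it never becomes true and ◇□(error ∨ paused) fails.

Does not hold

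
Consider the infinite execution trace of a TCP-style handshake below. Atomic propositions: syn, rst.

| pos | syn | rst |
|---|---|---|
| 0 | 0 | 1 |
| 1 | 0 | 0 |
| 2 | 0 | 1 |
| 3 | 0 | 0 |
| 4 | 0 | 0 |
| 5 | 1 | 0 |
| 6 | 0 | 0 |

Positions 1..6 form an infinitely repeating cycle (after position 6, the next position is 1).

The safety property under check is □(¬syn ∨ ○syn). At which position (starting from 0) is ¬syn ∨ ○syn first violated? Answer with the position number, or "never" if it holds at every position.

Check ¬syn ∨ ○syn at each position in order: 0 ✓, 1 ✓, 2 ✓, 3 ✓, 4 ✓.
At position 5 the labels are {syn} and the next position 6 has {}, so ¬syn ∨ ○syn is false there. This is the first violation.

5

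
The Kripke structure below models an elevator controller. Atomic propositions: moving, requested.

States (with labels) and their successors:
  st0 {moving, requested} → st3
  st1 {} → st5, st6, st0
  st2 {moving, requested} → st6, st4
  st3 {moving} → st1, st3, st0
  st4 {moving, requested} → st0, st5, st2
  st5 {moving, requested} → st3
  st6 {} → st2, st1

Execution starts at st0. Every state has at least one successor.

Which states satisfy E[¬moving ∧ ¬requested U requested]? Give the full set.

{st0, st1, st2, st4, st5, st6}

States satisfying ¬moving ∧ ¬requested: {st1, st6}.
States satisfying requested: {st0, st2, st4, st5}.
States satisfying E[¬moving ∧ ¬requested U requested]: {st0, st1, st2, st4, st5, st6}.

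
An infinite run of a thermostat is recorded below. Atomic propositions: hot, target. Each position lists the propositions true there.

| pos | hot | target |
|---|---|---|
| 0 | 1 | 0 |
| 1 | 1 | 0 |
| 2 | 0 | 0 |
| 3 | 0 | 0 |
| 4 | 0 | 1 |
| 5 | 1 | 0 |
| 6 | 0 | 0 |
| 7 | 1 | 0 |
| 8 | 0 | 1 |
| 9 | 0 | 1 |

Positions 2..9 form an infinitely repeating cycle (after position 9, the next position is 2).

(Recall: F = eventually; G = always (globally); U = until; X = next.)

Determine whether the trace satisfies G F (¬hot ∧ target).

F (¬hot ∧ target) holds at every position 0..9, and those are all positions ever visited, so G F (¬hot ∧ target) holds.

Holds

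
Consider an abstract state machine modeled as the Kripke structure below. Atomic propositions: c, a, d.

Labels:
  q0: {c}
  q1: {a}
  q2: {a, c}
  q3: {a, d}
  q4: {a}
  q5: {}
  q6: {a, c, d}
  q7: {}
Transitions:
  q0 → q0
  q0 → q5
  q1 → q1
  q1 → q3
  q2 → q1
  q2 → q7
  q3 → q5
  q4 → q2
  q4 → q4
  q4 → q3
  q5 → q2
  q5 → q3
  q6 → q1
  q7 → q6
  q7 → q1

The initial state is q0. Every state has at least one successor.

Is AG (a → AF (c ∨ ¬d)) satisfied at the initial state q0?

States satisfying a → AF (c ∨ ¬d): {q0, q1, q2, q3, q4, q5, q6, q7}.
States satisfying AG (a → AF (c ∨ ¬d)): {q0, q1, q2, q3, q4, q5, q6, q7}.
Every state reachable from q0 satisfies a → AF (c ∨ ¬d).
q0 ∈ Sat(AG (a → AF (c ∨ ¬d))).

Yes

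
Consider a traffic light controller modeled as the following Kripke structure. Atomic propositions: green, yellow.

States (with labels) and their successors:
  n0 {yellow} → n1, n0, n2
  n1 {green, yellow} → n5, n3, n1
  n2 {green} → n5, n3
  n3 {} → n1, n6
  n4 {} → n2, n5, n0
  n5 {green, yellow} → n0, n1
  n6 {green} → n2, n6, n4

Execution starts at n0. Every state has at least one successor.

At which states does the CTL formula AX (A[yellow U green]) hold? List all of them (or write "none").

States satisfying A[yellow U green]: {n1, n2, n5, n6}.
States satisfying AX (A[yellow U green]): {n3}.

{n3}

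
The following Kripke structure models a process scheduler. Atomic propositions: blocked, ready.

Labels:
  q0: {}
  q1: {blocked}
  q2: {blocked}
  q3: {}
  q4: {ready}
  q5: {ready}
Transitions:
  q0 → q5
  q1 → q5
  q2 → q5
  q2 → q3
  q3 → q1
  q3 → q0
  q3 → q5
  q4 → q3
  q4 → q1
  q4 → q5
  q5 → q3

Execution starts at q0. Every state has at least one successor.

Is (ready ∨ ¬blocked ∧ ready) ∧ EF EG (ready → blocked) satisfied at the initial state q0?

Violated

States satisfying ¬blocked: {q0, q3, q4, q5}.
States satisfying ¬blocked ∧ ready: {q4, q5}.
States satisfying ready ∨ ¬blocked ∧ ready: {q4, q5}.
States satisfying EG (ready → blocked): ∅.
States satisfying EF EG (ready → blocked): ∅.
States satisfying (ready ∨ ¬blocked ∧ ready) ∧ EF EG (ready → blocked): ∅.
q0 ∉ Sat((ready ∨ ¬blocked ∧ ready) ∧ EF EG (ready → blocked)).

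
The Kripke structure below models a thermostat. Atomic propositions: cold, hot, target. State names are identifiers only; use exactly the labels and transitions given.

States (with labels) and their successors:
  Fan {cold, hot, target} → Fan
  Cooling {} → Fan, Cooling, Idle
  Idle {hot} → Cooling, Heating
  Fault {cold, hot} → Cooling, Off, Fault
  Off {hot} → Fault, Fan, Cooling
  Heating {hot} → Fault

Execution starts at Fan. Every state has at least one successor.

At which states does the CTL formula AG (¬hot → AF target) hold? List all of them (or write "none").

{Fan}

States satisfying ¬hot → AF target: {Fan, Idle, Fault, Off, Heating}.
States satisfying AG (¬hot → AF target): {Fan}.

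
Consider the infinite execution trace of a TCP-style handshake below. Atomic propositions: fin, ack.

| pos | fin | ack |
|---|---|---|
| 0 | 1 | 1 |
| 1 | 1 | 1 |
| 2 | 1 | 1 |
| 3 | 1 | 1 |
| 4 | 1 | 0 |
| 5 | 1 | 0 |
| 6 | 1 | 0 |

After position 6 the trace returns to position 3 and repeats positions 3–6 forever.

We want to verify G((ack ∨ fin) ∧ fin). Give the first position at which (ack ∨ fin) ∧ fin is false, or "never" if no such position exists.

(ack ∨ fin) ∧ fin holds at every position 0..6, and those are all the positions the trace ever visits, so the invariant G((ack ∨ fin) ∧ fin) is never violated.

never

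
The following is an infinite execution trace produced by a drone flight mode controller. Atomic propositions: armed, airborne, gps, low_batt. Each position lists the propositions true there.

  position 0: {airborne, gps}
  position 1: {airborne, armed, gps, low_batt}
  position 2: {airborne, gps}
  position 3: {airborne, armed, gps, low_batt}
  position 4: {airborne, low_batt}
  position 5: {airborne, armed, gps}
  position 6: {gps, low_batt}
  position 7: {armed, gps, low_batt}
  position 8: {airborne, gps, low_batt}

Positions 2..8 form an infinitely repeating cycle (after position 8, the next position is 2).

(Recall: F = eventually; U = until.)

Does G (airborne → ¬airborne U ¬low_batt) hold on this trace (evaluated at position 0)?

airborne → ¬airborne U ¬low_batt must hold at every position from 0 onward. It fails at position 1, so G (airborne → ¬airborne U ¬low_batt) is false.
Positions where airborne holds: 0, 1, 2, 3, 4, 5, 8.
Check ¬airborne U ¬low_batt at each: 0→ok, 1→fails, 2→ok, 3→fails, 4→fails, 5→ok, 8→fails.

No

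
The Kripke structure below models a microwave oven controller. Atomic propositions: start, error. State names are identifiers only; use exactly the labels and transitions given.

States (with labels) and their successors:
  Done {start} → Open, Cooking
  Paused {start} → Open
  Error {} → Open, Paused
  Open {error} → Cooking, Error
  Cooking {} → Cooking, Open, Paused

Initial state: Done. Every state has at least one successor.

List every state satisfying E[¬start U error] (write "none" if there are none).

{Error, Open, Cooking}

States satisfying ¬start: {Error, Open, Cooking}.
States satisfying error: {Open}.
States satisfying E[¬start U error]: {Error, Open, Cooking}.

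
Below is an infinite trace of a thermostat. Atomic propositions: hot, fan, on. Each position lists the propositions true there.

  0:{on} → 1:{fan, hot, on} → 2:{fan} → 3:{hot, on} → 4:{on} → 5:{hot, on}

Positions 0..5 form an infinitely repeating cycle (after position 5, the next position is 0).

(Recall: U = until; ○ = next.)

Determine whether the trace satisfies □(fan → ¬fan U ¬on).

fan → ¬fan U ¬on must hold at every position from 0 onward. It fails at position 1, so □(fan → ¬fan U ¬on) is false.
Positions where fan holds: 1, 2.
Check ¬fan U ¬on at each: 1→fails, 2→ok.

Violated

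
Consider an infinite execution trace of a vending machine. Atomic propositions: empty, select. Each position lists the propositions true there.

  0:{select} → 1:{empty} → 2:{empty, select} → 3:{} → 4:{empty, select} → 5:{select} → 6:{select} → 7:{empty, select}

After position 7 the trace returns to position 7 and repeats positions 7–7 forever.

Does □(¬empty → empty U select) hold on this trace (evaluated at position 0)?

No

¬empty → empty U select must hold at every position from 0 onward. It fails at position 3, so □(¬empty → empty U select) is false.
Positions where ¬empty holds: 0, 3, 5, 6.
Check empty U select at each: 0→ok, 3→fails, 5→ok, 6→ok.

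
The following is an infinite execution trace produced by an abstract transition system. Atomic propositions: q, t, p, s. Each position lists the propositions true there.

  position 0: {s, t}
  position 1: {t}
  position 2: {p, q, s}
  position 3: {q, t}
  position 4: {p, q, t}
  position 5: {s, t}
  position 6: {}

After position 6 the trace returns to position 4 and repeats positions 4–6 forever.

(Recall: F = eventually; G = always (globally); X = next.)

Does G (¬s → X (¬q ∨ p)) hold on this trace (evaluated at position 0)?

¬s → X (¬q ∨ p) holds at every position 0..6, and those are all positions ever visited, so G (¬s → X (¬q ∨ p)) holds.
Positions where ¬s holds: 1, 3, 4, 6.
Check X (¬q ∨ p) at each: 1→ok, 3→ok, 4→ok, 6→ok.

Holds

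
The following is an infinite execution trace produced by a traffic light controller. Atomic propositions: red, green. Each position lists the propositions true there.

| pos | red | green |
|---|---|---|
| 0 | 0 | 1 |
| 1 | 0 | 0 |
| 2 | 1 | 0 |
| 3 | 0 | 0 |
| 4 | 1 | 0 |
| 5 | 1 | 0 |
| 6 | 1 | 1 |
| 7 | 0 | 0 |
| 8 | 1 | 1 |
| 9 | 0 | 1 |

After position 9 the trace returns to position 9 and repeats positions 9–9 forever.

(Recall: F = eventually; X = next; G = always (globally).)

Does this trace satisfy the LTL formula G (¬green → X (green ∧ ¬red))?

Does not hold

¬green → X (green ∧ ¬red) must hold at every position from 0 onward. It fails at position 1, so G (¬green → X (green ∧ ¬red)) is false.
Positions where ¬green holds: 1, 2, 3, 4, 5, 7.
Check X (green ∧ ¬red) at each: 1→fails, 2→fails, 3→fails, 4→fails, 5→fails, 7→fails.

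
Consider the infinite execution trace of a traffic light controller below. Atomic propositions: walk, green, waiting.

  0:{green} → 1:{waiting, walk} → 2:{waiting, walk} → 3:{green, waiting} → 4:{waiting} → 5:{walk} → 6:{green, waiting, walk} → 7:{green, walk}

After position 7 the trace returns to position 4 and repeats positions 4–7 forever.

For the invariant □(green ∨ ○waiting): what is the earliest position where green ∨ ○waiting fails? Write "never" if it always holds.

Check green ∨ ○waiting at each position in order: 0 ✓, 1 ✓, 2 ✓, 3 ✓.
At position 4 the labels are {waiting} and the next position 5 has {walk}, so green ∨ ○waiting is false there. This is the first violation.

4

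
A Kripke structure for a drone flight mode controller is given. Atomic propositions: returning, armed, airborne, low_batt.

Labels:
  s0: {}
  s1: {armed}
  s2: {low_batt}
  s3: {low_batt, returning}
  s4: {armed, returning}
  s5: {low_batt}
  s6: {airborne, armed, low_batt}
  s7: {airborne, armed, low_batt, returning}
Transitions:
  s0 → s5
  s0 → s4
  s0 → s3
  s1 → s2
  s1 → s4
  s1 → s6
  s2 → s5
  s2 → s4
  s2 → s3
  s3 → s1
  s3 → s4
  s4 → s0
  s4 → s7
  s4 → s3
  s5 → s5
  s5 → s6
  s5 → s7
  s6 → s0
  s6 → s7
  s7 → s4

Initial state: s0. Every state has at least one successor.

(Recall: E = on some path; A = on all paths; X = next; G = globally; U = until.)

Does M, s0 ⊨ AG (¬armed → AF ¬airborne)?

States satisfying ¬armed → AF ¬airborne: {s0, s1, s2, s3, s4, s5, s6, s7}.
States satisfying AG (¬armed → AF ¬airborne): {s0, s1, s2, s3, s4, s5, s6, s7}.
Every state reachable from s0 satisfies ¬armed → AF ¬airborne.
s0 ∈ Sat(AG (¬armed → AF ¬airborne)).

Yes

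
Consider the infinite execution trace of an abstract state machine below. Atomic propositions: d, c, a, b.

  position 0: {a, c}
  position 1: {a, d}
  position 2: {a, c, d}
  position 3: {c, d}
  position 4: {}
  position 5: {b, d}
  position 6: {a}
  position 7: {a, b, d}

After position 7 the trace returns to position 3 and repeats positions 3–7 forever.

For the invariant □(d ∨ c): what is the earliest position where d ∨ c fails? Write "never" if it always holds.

4

Check d ∨ c at each position in order: 0 ✓, 1 ✓, 2 ✓, 3 ✓.
At position 4 the labels are {}, so d ∨ c is false there. This is the first violation.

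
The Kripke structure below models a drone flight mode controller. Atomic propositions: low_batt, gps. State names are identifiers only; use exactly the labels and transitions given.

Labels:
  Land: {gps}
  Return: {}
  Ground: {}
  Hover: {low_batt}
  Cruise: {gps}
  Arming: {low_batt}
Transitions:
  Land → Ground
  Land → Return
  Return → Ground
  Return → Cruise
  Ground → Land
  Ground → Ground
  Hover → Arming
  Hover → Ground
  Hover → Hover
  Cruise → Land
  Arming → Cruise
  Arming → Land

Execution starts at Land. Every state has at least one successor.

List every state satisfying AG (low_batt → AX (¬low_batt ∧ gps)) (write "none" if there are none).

States satisfying low_batt → AX (¬low_batt ∧ gps): {Land, Return, Ground, Cruise, Arming}.
States satisfying AG (low_batt → AX (¬low_batt ∧ gps)): {Land, Return, Ground, Cruise, Arming}.

{Land, Return, Ground, Cruise, Arming}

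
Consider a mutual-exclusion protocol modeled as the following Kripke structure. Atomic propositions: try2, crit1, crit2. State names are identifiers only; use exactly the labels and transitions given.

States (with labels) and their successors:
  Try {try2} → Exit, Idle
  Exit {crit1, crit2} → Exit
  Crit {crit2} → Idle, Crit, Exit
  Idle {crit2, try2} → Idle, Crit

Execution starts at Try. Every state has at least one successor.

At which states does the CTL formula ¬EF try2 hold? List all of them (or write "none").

States satisfying try2: {Try, Idle}.
States satisfying EF try2: {Try, Crit, Idle}.
States satisfying ¬EF try2: {Exit}.

{Exit}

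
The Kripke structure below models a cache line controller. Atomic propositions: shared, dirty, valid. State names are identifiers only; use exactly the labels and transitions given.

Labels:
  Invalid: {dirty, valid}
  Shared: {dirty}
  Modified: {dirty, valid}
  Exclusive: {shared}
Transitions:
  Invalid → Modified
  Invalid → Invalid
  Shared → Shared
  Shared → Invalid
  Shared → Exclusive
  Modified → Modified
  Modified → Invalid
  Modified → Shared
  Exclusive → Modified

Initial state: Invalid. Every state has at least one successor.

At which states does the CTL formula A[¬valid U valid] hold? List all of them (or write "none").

States satisfying ¬valid: {Shared, Exclusive}.
States satisfying valid: {Invalid, Modified}.
States satisfying A[¬valid U valid]: {Invalid, Modified, Exclusive}.

{Invalid, Modified, Exclusive}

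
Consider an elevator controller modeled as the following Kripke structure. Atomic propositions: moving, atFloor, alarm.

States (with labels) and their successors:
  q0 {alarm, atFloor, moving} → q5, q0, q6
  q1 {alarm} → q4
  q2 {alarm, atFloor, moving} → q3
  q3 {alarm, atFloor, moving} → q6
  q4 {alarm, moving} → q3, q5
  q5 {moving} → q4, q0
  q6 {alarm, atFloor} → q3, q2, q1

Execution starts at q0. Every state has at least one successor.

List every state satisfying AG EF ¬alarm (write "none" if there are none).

States satisfying EF ¬alarm: {q0, q1, q2, q3, q4, q5, q6}.
States satisfying AG EF ¬alarm: {q0, q1, q2, q3, q4, q5, q6}.

{q0, q1, q2, q3, q4, q5, q6}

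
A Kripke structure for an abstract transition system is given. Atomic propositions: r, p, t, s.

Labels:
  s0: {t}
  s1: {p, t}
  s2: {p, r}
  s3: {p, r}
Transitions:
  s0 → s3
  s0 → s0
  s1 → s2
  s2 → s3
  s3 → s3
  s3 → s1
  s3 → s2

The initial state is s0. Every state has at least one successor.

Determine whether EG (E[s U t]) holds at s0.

States satisfying E[s U t]: {s0, s1}.
States satisfying EG (E[s U t]): {s0}.
s0 ∈ Sat(EG (E[s U t])).

Yes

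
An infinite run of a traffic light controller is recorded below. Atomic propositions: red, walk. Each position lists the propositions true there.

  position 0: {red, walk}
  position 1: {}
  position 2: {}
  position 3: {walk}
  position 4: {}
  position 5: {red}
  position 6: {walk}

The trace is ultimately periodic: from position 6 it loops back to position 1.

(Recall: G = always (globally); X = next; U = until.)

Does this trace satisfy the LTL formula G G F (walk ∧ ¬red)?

G F (walk ∧ ¬red) holds at every position 0..6, and those are all positions ever visited, so G G F (walk ∧ ¬red) holds.

Yes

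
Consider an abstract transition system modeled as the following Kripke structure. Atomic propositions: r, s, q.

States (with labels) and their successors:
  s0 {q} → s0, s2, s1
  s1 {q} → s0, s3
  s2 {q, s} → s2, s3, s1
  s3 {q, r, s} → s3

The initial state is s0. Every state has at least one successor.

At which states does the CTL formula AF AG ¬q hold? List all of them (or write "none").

none

States satisfying AG ¬q: ∅.
States satisfying AF AG ¬q: ∅.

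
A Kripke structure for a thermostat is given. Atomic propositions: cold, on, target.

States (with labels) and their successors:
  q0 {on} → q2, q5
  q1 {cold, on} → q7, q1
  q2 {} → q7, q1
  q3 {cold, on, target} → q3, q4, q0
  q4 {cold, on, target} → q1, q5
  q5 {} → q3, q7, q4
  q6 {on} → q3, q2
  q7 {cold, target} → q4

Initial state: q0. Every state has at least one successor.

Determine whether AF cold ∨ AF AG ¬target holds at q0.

States satisfying cold: {q1, q3, q4, q7}.
States satisfying AF cold: {q0, q1, q2, q3, q4, q5, q6, q7}.
States satisfying AG ¬target: ∅.
States satisfying AF AG ¬target: ∅.
States satisfying AF cold ∨ AF AG ¬target: {q0, q1, q2, q3, q4, q5, q6, q7}.
q0 ∈ Sat(AF cold ∨ AF AG ¬target).

Holds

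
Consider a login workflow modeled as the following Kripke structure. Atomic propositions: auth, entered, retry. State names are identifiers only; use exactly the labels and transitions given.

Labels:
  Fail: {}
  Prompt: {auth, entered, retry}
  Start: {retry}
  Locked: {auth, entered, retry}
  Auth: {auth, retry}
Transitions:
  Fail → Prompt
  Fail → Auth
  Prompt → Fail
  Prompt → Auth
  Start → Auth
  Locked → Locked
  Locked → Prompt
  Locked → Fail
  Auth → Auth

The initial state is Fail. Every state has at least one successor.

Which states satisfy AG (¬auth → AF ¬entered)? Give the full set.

{Fail, Prompt, Start, Locked, Auth}

States satisfying ¬auth → AF ¬entered: {Fail, Prompt, Start, Locked, Auth}.
States satisfying AG (¬auth → AF ¬entered): {Fail, Prompt, Start, Locked, Auth}.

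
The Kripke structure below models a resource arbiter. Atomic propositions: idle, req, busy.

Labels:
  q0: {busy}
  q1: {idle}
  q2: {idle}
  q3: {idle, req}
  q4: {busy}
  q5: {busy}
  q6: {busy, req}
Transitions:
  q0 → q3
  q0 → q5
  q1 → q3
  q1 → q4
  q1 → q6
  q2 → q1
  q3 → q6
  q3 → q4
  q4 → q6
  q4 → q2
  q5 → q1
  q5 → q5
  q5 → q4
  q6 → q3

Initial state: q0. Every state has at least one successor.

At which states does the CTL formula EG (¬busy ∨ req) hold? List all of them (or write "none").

States satisfying ¬busy ∨ req: {q1, q2, q3, q6}.
States satisfying EG (¬busy ∨ req): {q1, q2, q3, q6}.

{q1, q2, q3, q6}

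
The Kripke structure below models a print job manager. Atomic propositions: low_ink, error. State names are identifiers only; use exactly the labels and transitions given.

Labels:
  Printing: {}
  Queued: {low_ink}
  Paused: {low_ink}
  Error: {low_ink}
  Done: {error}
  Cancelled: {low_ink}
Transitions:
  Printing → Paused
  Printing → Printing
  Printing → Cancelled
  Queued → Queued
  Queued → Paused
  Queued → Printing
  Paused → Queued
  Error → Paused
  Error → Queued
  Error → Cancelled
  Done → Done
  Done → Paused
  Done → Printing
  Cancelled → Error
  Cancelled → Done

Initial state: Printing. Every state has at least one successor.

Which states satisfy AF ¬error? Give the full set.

States satisfying ¬error: {Printing, Queued, Paused, Error, Cancelled}.
States satisfying AF ¬error: {Printing, Queued, Paused, Error, Cancelled}.

{Printing, Queued, Paused, Error, Cancelled}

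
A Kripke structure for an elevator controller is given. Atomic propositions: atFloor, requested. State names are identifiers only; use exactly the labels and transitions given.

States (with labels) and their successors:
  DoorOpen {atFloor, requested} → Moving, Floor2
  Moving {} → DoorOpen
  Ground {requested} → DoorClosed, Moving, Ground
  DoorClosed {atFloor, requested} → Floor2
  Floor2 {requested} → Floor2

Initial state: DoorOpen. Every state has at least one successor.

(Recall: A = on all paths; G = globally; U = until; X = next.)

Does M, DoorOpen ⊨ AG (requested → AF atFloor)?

States satisfying requested → AF atFloor: {DoorOpen, Moving, DoorClosed}.
States satisfying AG (requested → AF atFloor): ∅.
Floor2 is reachable from DoorOpen and violates requested → AF atFloor, so AG fails at DoorOpen.
DoorOpen ∉ Sat(AG (requested → AF atFloor)).

Does not hold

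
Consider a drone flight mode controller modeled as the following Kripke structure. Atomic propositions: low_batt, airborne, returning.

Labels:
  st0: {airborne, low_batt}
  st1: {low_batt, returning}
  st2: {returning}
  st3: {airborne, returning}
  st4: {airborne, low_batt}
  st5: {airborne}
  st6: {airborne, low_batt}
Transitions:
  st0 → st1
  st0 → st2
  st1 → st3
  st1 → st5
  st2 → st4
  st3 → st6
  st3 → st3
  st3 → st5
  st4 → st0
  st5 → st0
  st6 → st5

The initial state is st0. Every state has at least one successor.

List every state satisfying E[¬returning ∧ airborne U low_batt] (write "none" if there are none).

States satisfying ¬returning ∧ airborne: {st0, st4, st5, st6}.
States satisfying low_batt: {st0, st1, st4, st6}.
States satisfying E[¬returning ∧ airborne U low_batt]: {st0, st1, st4, st5, st6}.

{st0, st1, st4, st5, st6}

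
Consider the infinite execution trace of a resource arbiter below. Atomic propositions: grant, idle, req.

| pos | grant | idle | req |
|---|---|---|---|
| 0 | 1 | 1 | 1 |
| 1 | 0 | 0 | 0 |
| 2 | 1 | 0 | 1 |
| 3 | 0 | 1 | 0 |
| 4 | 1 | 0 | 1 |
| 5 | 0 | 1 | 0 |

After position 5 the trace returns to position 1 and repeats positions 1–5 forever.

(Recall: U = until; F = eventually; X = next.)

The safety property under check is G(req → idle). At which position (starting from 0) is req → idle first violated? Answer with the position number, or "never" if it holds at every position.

2

Check req → idle at each position in order: 0 ✓, 1 ✓.
At position 2 the labels are {grant, req}, so req → idle is false there. This is the first violation.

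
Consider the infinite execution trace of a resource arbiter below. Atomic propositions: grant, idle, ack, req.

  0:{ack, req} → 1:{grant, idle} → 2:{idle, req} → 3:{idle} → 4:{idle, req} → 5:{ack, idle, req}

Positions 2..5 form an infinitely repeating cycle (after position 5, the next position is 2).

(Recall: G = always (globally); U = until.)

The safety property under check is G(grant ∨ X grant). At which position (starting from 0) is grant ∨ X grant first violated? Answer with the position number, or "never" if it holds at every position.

Check grant ∨ X grant at each position in order: 0 ✓, 1 ✓.
At position 2 the labels are {idle, req} and the next position 3 has {idle}, so grant ∨ X grant is false there. This is the first violation.

2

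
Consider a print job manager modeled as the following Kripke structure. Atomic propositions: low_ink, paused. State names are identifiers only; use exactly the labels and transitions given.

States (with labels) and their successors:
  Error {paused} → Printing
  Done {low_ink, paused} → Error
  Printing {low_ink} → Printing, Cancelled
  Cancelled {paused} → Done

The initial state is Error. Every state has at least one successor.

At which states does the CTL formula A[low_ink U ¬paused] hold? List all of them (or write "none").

{Printing}

States satisfying low_ink: {Done, Printing}.
States satisfying ¬paused: {Printing}.
States satisfying A[low_ink U ¬paused]: {Printing}.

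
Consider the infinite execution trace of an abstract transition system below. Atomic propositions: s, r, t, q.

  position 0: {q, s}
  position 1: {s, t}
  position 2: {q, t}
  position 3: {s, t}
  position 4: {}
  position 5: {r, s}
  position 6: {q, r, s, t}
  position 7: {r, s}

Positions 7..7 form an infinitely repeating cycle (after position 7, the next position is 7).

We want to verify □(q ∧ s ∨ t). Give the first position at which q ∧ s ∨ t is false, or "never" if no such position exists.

4

Check q ∧ s ∨ t at each position in order: 0 ✓, 1 ✓, 2 ✓, 3 ✓.
At position 4 the labels are {}, so q ∧ s ∨ t is false there. This is the first violation.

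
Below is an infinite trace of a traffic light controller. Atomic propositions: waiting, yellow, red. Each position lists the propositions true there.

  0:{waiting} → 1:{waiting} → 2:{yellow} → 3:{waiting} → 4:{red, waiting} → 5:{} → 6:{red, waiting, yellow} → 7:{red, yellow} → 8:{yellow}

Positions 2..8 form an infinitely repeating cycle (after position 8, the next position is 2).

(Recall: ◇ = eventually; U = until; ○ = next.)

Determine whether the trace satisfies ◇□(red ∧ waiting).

No

□(red ∧ waiting) is false at every position 0..8, so it never becomes true and ◇□(red ∧ waiting) fails.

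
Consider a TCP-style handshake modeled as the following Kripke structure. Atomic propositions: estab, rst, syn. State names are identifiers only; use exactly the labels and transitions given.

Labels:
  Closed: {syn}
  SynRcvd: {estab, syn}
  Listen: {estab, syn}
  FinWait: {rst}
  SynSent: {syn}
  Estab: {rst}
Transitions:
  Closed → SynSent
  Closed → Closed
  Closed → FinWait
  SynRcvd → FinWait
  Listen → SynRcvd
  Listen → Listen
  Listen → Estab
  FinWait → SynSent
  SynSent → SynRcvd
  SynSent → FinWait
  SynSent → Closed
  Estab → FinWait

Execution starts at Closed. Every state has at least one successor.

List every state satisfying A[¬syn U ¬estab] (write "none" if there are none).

States satisfying ¬syn: {FinWait, Estab}.
States satisfying ¬estab: {Closed, FinWait, SynSent, Estab}.
States satisfying A[¬syn U ¬estab]: {Closed, FinWait, SynSent, Estab}.

{Closed, FinWait, SynSent, Estab}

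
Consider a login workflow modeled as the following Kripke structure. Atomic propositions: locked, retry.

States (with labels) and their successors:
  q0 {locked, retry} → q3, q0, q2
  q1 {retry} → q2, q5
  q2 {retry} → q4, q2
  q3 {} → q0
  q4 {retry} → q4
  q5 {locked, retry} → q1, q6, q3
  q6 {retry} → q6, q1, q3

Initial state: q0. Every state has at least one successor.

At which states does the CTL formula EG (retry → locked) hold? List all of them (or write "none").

States satisfying retry → locked: {q0, q3, q5}.
States satisfying EG (retry → locked): {q0, q3, q5}.

{q0, q3, q5}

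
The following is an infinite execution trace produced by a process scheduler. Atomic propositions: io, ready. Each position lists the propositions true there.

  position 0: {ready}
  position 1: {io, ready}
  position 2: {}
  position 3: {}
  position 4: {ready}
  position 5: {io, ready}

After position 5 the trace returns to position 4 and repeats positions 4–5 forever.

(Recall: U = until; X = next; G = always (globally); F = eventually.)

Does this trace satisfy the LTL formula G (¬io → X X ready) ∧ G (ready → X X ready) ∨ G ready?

ready must hold at every position from 0 onward. It fails at position 2, so G ready is false.
At position 0: G (¬io → X X ready) ∧ G (ready → X X ready) is false; G ready is false; so G (¬io → X X ready) ∧ G (ready → X X ready) ∨ G ready is false.

Does not hold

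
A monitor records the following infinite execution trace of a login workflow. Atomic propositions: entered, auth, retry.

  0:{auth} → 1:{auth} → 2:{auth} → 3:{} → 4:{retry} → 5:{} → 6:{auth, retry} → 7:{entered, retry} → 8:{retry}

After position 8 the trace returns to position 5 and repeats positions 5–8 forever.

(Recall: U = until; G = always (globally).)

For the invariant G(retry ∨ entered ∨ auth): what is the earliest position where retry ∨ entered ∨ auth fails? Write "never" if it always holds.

Check retry ∨ entered ∨ auth at each position in order: 0 ✓, 1 ✓, 2 ✓.
At position 3 the labels are {}, so retry ∨ entered ∨ auth is false there. This is the first violation.

3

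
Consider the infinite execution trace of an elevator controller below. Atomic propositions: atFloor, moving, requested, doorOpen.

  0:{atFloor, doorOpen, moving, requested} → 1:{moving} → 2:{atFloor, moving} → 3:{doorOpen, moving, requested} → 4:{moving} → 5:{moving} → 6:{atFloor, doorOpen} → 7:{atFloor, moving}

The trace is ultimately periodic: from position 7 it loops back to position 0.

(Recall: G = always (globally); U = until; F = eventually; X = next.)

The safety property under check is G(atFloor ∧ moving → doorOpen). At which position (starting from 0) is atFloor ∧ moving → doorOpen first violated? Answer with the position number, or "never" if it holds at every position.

Check atFloor ∧ moving → doorOpen at each position in order: 0 ✓, 1 ✓.
At position 2 the labels are {atFloor, moving}, so atFloor ∧ moving → doorOpen is false there. This is the first violation.

2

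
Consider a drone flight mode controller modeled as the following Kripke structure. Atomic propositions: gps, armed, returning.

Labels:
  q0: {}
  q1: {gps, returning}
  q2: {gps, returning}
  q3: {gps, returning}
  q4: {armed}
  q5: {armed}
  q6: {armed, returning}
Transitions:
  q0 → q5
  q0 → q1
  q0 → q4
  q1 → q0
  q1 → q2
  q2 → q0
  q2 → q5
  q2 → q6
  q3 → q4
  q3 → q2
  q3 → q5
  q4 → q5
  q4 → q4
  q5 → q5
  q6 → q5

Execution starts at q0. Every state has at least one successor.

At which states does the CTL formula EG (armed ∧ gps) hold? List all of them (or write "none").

none

States satisfying armed ∧ gps: ∅.
States satisfying EG (armed ∧ gps): ∅.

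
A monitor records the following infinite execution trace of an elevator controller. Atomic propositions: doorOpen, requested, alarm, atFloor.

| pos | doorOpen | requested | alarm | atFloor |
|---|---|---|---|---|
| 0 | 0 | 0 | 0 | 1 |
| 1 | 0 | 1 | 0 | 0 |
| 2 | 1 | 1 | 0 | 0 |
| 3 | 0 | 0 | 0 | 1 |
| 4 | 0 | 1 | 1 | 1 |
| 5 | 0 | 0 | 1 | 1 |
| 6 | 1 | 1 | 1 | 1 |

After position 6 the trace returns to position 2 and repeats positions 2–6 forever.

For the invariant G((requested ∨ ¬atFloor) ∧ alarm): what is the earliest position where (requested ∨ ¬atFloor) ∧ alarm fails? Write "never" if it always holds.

0

At position 0 the labels are {atFloor}, so (requested ∨ ¬atFloor) ∧ alarm is false there. This is the first violation.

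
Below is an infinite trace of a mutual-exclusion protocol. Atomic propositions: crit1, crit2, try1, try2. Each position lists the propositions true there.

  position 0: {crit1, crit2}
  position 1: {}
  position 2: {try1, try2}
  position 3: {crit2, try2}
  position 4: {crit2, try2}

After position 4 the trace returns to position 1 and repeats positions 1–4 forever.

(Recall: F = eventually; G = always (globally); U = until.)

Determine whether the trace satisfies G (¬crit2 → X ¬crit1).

¬crit2 → X ¬crit1 holds at every position 0..4, and those are all positions ever visited, so G (¬crit2 → X ¬crit1) holds.
Positions where ¬crit2 holds: 1, 2.
Check X ¬crit1 at each: 1→ok, 2→ok.

Holds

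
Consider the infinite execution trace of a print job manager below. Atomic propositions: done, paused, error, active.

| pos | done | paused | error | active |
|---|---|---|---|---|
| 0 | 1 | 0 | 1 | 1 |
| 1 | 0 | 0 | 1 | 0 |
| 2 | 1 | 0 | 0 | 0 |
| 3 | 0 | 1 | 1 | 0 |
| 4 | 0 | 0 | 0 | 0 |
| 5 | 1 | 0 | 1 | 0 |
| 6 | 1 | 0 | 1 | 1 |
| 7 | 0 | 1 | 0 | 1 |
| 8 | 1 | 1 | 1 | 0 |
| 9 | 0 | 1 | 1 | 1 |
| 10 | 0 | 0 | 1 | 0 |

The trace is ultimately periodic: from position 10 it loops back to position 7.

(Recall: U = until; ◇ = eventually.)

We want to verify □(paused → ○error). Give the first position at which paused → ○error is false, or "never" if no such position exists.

3

Check paused → ○error at each position in order: 0 ✓, 1 ✓, 2 ✓.
At position 3 the labels are {error, paused} and the next position 4 has {}, so paused → ○error is false there. This is the first violation.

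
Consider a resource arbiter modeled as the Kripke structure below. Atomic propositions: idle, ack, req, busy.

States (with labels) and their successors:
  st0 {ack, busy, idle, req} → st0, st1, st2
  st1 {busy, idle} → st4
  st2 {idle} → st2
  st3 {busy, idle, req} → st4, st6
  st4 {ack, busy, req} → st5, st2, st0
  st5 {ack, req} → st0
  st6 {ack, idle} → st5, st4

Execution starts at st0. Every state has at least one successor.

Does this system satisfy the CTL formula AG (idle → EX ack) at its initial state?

Violated

States satisfying idle → EX ack: {st0, st1, st3, st4, st5, st6}.
States satisfying AG (idle → EX ack): ∅.
st2 is reachable from st0 and violates idle → EX ack, so AG fails at st0.
st0 ∉ Sat(AG (idle → EX ack)).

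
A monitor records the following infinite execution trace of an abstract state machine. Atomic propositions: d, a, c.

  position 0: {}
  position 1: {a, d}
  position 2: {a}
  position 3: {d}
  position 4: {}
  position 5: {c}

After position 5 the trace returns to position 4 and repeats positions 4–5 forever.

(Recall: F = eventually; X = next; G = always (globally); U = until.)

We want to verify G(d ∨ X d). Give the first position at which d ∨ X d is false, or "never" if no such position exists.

4

Check d ∨ X d at each position in order: 0 ✓, 1 ✓, 2 ✓, 3 ✓.
At position 4 the labels are {} and the next position 5 has {c}, so d ∨ X d is false there. This is the first violation.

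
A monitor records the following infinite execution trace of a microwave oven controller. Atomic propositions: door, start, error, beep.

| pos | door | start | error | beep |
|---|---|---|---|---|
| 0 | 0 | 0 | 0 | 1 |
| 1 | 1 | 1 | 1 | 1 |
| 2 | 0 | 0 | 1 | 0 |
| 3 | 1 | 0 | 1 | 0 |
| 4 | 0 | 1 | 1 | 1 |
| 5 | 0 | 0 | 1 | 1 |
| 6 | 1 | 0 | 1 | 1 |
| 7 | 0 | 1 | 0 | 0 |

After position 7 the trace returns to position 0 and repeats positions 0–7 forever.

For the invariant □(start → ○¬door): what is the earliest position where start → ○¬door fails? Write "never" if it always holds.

never

start → ○¬door holds at every position 0..7, and those are all the positions the trace ever visits, so the invariant □(start → ○¬door) is never violated.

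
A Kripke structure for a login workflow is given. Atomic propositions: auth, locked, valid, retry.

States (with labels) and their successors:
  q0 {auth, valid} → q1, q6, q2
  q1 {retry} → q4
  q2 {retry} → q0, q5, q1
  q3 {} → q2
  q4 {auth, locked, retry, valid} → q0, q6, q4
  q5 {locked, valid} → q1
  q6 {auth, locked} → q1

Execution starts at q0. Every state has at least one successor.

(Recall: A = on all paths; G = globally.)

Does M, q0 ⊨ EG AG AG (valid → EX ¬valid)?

Satisfied

States satisfying AG AG (valid → EX ¬valid): {q0, q1, q2, q3, q4, q5, q6}.
States satisfying EG AG AG (valid → EX ¬valid): {q0, q1, q2, q3, q4, q5, q6}.
q0 ∈ Sat(EG AG AG (valid → EX ¬valid)).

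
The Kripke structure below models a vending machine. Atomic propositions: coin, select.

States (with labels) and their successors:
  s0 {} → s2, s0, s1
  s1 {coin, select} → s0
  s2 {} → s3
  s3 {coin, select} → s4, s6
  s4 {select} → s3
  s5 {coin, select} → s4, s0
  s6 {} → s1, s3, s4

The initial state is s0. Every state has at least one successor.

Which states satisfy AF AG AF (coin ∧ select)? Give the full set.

States satisfying AG AF (coin ∧ select): ∅.
States satisfying AF AG AF (coin ∧ select): ∅.

none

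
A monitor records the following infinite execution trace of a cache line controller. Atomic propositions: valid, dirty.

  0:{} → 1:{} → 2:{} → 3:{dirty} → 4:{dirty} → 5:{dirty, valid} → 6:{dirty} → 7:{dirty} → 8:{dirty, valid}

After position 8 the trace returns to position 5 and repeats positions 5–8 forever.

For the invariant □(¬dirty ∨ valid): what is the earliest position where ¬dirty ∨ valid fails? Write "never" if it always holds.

Check ¬dirty ∨ valid at each position in order: 0 ✓, 1 ✓, 2 ✓.
At position 3 the labels are {dirty}, so ¬dirty ∨ valid is false there. This is the first violation.

3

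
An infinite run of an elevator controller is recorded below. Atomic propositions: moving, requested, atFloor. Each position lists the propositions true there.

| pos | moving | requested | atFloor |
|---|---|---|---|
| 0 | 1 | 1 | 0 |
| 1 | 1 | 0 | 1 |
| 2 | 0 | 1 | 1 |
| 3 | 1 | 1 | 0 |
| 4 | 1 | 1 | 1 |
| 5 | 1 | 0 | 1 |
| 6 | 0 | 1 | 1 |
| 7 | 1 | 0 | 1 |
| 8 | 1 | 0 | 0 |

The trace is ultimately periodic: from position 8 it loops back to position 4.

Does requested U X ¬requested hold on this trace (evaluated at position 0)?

Yes

Walking from position 0: X ¬requested first holds at position 0, and requested holds at every earlier position along the way, so requested U X ¬requested holds.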